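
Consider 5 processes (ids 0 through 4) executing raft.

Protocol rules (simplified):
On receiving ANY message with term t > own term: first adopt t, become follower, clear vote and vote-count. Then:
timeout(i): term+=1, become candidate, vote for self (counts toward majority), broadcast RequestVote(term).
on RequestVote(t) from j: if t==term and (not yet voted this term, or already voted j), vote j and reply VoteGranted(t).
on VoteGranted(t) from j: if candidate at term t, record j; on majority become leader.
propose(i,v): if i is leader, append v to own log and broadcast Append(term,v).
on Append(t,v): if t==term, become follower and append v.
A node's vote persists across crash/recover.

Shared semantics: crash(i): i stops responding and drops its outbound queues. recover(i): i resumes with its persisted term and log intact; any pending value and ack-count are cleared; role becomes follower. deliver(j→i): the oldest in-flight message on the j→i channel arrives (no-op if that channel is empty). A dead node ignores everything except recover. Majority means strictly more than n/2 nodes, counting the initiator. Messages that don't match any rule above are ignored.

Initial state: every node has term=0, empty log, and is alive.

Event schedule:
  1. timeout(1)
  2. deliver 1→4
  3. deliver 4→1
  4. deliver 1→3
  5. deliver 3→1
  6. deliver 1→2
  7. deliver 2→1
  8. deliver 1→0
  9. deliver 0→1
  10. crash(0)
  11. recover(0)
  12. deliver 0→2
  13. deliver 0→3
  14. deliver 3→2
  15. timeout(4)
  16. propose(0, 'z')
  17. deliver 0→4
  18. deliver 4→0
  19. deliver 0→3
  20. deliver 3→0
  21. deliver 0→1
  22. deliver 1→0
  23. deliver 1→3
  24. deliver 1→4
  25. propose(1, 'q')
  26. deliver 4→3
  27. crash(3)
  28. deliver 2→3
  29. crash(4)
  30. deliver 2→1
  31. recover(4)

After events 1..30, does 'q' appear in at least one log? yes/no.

yes

[1] timeout(1) → N1(cand t1 [-])
[2] deliver 1→4 → N4(foll t1 [-])
[3] deliver 4→1 → ∅
[4] deliver 1→3 → N3(foll t1 [-])
[5] deliver 3→1 → N1(lead t1 [-])
[6] deliver 1→2 → N2(foll t1 [-])
[7] deliver 2→1 → ∅
[8] deliver 1→0 → N0(foll t1 [-])
[9] deliver 0→1 → ∅
[10] crash(0) → N0(✗foll t1 [-])
[11] recover(0) → N0(foll t1 [-])
[12] deliver 0→2 → ∅
[13] deliver 0→3 → ∅
[14] deliver 3→2 → ∅
[15] timeout(4) → N4(cand t2 [-])
[16] propose(0,'z') → ∅
[17] deliver 0→4 → ∅
[18] deliver 4→0 → N0(foll t2 [-])
[19] deliver 0→3 → ∅
[20] deliver 3→0 → ∅
[21] deliver 0→1 → ∅
[22] deliver 1→0 → ∅
[23] deliver 1→3 → ∅
[24] deliver 1→4 → ∅
[25] propose(1,'q') → N1(lead t1 [q])
[26] deliver 4→3 → N3(foll t2 [-])
[27] crash(3) → N3(✗foll t2 [-])
[28] deliver 2→3 → ∅
[29] crash(4) → N4(✗cand t2 [-])
[30] deliver 2→1 → ∅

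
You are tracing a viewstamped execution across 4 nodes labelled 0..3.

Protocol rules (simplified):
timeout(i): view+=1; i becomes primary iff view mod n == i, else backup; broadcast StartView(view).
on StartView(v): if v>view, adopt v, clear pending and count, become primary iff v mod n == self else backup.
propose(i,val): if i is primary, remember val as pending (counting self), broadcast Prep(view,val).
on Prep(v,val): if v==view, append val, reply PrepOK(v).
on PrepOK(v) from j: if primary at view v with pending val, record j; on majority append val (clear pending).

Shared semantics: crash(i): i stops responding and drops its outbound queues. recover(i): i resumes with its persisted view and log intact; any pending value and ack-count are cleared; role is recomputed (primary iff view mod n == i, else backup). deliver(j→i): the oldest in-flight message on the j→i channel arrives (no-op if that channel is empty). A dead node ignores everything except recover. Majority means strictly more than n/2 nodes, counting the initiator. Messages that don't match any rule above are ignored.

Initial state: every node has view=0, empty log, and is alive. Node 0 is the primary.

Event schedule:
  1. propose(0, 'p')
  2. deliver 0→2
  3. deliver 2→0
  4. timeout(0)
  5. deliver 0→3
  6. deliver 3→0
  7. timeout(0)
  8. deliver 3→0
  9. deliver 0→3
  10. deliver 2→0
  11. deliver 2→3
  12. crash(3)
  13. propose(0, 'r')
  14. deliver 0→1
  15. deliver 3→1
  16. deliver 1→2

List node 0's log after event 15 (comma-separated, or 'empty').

empty

after 1 — propose(0,'p'): ·
after 2 — deliver 0→2: n2:back/v0/[p]
after 3 — deliver 2→0: ·
after 4 — timeout(0): n0:back/v1/[-]
after 5 — deliver 0→3: n3:back/v0/[p]
after 6 — deliver 3→0: ·
after 7 — timeout(0): n0:back/v2/[-]
after 8 — deliver 3→0: ·
after 9 — deliver 0→3: n3:back/v1/[p]
after 10 — deliver 2→0: ·
after 11 — deliver 2→3: ·
after 12 — crash(3): n3:✗back/v1/[p]
after 13 — propose(0,'r'): ·
after 14 — deliver 0→1: n1:back/v0/[p]
after 15 — deliver 3→1: ·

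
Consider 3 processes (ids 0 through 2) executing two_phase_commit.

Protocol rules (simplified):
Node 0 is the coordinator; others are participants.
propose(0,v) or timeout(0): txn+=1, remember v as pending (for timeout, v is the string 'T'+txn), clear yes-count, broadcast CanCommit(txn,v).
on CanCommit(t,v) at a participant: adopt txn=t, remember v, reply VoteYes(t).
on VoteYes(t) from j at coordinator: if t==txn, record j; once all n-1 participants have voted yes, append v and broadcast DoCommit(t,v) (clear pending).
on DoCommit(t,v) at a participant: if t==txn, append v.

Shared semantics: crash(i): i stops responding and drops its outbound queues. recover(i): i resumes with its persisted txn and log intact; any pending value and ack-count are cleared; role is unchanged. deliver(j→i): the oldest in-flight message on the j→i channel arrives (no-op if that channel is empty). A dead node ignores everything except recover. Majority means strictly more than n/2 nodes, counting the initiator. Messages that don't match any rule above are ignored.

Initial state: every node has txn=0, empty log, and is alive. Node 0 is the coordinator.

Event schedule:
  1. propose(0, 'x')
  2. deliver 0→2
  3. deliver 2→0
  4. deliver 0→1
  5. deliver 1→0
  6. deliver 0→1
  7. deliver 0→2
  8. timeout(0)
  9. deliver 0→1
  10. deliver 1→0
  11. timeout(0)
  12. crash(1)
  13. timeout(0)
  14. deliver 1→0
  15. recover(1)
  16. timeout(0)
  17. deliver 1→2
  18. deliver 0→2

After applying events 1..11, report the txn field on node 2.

1

1. propose(0,'x'):  <0:coor t1 ->
2. deliver 0→2:  <2:part t1 ->
3. deliver 2→0:  nop
4. deliver 0→1:  <1:part t1 ->
5. deliver 1→0:  <0:coor t1 x>
6. deliver 0→1:  <1:part t1 x>
7. deliver 0→2:  <2:part t1 x>
8. timeout(0):  <0:coor t2 x>
9. deliver 0→1:  <1:part t2 x>
10. deliver 1→0:  nop
11. timeout(0):  <0:coor t3 x>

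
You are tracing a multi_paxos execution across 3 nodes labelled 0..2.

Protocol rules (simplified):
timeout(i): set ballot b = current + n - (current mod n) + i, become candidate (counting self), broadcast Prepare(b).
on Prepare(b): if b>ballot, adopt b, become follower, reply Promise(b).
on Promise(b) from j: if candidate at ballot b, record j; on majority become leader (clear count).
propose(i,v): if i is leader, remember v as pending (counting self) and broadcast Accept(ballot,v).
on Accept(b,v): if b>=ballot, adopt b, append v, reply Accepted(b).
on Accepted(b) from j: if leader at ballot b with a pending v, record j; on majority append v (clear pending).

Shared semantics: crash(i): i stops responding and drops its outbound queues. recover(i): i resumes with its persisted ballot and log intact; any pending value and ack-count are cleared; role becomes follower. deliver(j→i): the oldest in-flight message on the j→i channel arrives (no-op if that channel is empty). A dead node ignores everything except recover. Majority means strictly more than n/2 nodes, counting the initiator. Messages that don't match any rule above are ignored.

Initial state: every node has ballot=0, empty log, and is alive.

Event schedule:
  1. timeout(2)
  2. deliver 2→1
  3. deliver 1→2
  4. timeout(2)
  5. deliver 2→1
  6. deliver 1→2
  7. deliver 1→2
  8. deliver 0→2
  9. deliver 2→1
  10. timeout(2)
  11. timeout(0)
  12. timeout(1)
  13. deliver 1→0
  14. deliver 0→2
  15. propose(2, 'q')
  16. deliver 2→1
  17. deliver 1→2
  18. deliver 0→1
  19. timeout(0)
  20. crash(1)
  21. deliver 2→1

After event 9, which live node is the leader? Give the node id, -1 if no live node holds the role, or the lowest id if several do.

2

[1] timeout(2) → N2(cand b5 [-])
[2] deliver 2→1 → N1(foll b5 [-])
[3] deliver 1→2 → N2(lead b5 [-])
[4] timeout(2) → N2(cand b8 [-])
[5] deliver 2→1 → N1(foll b8 [-])
[6] deliver 1→2 → N2(lead b8 [-])
[7] deliver 1→2 → ∅
[8] deliver 0→2 → ∅
[9] deliver 2→1 → ∅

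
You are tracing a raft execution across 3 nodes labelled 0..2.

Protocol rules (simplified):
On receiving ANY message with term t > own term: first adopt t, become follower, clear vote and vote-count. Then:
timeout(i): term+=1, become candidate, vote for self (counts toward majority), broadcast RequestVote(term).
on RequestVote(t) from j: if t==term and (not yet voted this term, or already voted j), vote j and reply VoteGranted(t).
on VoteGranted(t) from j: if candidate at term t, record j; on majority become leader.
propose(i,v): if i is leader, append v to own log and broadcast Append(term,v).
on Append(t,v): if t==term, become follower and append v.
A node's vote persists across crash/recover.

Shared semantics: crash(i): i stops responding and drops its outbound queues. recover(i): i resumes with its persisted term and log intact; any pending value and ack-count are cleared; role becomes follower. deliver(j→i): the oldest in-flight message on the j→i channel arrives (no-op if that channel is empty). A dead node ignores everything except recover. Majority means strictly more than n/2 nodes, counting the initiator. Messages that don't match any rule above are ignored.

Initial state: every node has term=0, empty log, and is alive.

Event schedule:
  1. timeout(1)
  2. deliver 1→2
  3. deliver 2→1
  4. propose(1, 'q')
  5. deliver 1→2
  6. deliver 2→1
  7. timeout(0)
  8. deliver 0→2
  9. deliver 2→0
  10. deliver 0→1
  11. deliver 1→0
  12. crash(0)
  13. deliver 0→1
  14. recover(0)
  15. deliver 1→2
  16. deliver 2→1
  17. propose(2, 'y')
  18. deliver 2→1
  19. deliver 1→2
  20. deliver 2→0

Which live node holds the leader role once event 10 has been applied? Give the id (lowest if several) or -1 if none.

1

e1 timeout(1): 1[cand,t=1,-]
e2 deliver 1→2: 2[foll,t=1,-]
e3 deliver 2→1: 1[lead,t=1,-]
e4 propose(1,'q'): 1[lead,t=1,q]
e5 deliver 1→2: 2[foll,t=1,q]
e6 deliver 2→1: ·
e7 timeout(0): 0[cand,t=1,-]
e8 deliver 0→2: ·
e9 deliver 2→0: ·
e10 deliver 0→1: ·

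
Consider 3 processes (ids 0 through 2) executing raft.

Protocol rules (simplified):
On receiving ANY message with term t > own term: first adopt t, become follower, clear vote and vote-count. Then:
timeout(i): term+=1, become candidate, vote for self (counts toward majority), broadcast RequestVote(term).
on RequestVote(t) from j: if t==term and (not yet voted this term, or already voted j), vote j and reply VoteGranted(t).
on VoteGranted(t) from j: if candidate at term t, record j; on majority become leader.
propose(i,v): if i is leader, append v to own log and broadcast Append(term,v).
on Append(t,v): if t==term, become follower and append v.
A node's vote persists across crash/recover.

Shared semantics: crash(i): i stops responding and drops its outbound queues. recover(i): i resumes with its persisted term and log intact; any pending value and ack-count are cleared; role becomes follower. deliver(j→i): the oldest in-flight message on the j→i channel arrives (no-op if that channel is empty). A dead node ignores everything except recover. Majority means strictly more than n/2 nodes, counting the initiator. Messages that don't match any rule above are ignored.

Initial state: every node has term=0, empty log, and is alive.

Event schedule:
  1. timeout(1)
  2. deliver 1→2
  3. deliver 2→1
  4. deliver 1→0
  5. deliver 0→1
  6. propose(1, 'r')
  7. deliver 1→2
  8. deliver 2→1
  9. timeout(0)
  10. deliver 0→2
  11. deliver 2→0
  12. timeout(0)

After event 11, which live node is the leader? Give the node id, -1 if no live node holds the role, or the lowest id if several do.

[1] timeout(1) → N1(cand t1 [-])
[2] deliver 1→2 → N2(foll t1 [-])
[3] deliver 2→1 → N1(lead t1 [-])
[4] deliver 1→0 → N0(foll t1 [-])
[5] deliver 0→1 → ∅
[6] propose(1,'r') → N1(lead t1 [r])
[7] deliver 1→2 → N2(foll t1 [r])
[8] deliver 2→1 → ∅
[9] timeout(0) → N0(cand t2 [-])
[10] deliver 0→2 → N2(foll t2 [r])
[11] deliver 2→0 → N0(lead t2 [-])

0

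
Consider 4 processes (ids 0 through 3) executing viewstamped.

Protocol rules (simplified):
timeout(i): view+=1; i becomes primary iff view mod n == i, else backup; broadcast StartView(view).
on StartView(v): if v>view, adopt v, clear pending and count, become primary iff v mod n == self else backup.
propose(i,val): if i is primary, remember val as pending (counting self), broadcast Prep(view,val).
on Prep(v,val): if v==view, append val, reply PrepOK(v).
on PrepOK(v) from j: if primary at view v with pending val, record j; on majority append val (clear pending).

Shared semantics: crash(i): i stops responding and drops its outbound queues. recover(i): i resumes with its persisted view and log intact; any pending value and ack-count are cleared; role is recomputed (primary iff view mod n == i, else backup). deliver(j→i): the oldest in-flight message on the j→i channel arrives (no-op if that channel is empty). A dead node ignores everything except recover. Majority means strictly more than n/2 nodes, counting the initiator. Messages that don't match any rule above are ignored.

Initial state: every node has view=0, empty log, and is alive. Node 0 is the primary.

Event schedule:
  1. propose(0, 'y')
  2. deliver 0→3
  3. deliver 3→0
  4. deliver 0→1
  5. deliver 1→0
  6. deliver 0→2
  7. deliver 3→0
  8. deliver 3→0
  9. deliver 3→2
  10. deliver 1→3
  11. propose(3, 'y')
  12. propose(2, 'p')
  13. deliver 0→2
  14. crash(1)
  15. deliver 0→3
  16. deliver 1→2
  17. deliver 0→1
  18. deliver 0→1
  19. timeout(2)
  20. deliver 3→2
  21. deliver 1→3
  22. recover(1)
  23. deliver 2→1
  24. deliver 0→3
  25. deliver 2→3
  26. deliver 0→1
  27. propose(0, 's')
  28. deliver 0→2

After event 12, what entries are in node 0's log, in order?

[1] propose(0,'y') → ∅
[2] deliver 0→3 → N3(back v0 [y])
[3] deliver 3→0 → ∅
[4] deliver 0→1 → N1(back v0 [y])
[5] deliver 1→0 → N0(prim v0 [y])
[6] deliver 0→2 → N2(back v0 [y])
[7] deliver 3→0 → ∅
[8] deliver 3→0 → ∅
[9] deliver 3→2 → ∅
[10] deliver 1→3 → ∅
[11] propose(3,'y') → ∅
[12] propose(2,'p') → ∅

y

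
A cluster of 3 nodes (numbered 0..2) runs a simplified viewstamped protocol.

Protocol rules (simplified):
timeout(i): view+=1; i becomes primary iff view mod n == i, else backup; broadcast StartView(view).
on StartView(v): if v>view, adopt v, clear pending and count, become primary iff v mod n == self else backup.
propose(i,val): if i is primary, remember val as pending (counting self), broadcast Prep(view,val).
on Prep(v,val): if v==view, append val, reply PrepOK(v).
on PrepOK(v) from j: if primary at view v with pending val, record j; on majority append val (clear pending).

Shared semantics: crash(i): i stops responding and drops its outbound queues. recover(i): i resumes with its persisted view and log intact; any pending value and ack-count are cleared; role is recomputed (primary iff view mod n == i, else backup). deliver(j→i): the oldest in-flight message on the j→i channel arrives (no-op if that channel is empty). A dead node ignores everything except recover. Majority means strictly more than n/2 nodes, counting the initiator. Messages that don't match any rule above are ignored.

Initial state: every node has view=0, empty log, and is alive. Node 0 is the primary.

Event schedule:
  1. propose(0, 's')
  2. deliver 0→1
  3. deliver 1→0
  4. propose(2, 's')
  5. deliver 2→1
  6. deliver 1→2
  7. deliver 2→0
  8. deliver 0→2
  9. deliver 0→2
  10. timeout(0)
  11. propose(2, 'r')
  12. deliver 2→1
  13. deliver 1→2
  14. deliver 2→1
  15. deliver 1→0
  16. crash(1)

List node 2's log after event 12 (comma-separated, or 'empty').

s

[1] propose(0,'s') → ∅
[2] deliver 0→1 → N1(back v0 [s])
[3] deliver 1→0 → N0(prim v0 [s])
[4] propose(2,'s') → ∅
[5] deliver 2→1 → ∅
[6] deliver 1→2 → ∅
[7] deliver 2→0 → ∅
[8] deliver 0→2 → N2(back v0 [s])
[9] deliver 0→2 → ∅
[10] timeout(0) → N0(back v1 [s])
[11] propose(2,'r') → ∅
[12] deliver 2→1 → ∅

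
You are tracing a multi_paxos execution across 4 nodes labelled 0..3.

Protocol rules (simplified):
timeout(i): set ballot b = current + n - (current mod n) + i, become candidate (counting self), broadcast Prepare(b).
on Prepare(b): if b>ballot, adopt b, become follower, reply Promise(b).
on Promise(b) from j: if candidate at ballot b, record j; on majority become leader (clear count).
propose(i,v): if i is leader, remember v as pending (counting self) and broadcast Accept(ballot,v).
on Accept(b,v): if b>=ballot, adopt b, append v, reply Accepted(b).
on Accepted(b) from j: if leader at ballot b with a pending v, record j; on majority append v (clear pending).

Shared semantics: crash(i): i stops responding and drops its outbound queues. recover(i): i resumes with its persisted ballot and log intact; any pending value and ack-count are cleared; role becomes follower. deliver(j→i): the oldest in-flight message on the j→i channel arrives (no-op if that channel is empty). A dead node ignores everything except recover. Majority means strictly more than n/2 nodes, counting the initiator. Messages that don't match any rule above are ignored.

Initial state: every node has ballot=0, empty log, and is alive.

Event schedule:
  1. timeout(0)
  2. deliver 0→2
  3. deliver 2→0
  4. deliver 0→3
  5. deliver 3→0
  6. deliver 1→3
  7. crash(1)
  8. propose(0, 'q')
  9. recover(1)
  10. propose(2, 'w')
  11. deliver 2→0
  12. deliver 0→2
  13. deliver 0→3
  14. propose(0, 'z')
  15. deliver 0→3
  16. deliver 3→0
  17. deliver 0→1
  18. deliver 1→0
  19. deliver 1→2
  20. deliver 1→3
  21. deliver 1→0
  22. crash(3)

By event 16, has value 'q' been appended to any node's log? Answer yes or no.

yes

1. timeout(0):  <0:cand b4 ->
2. deliver 0→2:  <2:foll b4 ->
3. deliver 2→0:  nop
4. deliver 0→3:  <3:foll b4 ->
5. deliver 3→0:  <0:lead b4 ->
6. deliver 1→3:  nop
7. crash(1):  <1:✗foll b0 ->
8. propose(0,'q'):  nop
9. recover(1):  <1:foll b0 ->
10. propose(2,'w'):  nop
11. deliver 2→0:  nop
12. deliver 0→2:  <2:foll b4 q>
13. deliver 0→3:  <3:foll b4 q>
14. propose(0,'z'):  nop
15. deliver 0→3:  <3:foll b4 q,z>
16. deliver 3→0:  nop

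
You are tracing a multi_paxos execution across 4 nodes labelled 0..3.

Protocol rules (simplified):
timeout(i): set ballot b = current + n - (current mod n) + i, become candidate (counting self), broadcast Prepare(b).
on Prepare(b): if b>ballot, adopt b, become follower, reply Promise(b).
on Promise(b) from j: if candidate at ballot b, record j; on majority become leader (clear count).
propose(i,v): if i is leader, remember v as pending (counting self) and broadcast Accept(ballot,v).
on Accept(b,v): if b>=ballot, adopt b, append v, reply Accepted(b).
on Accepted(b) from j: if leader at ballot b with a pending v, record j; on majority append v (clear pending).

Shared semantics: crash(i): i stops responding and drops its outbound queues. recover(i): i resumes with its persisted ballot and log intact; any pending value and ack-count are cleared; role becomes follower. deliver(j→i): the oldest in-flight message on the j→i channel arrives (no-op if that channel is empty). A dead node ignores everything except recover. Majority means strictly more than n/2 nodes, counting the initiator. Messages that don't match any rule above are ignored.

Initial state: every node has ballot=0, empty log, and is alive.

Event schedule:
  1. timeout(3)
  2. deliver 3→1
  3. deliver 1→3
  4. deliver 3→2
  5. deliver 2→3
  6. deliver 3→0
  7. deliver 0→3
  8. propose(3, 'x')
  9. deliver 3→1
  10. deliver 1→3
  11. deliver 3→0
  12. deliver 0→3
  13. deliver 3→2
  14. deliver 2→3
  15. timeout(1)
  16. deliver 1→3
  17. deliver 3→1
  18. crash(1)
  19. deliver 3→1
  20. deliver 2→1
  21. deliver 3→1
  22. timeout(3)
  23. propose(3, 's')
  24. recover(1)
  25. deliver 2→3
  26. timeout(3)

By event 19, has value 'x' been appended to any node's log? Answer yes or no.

[1] timeout(3) → N3(cand b7 [-])
[2] deliver 3→1 → N1(foll b7 [-])
[3] deliver 1→3 → ∅
[4] deliver 3→2 → N2(foll b7 [-])
[5] deliver 2→3 → N3(lead b7 [-])
[6] deliver 3→0 → N0(foll b7 [-])
[7] deliver 0→3 → ∅
[8] propose(3,'x') → ∅
[9] deliver 3→1 → N1(foll b7 [x])
[10] deliver 1→3 → ∅
[11] deliver 3→0 → N0(foll b7 [x])
[12] deliver 0→3 → N3(lead b7 [x])
[13] deliver 3→2 → N2(foll b7 [x])
[14] deliver 2→3 → ∅
[15] timeout(1) → N1(cand b9 [x])
[16] deliver 1→3 → N3(foll b9 [x])
[17] deliver 3→1 → ∅
[18] crash(1) → N1(✗cand b9 [x])
[19] deliver 3→1 → ∅

yes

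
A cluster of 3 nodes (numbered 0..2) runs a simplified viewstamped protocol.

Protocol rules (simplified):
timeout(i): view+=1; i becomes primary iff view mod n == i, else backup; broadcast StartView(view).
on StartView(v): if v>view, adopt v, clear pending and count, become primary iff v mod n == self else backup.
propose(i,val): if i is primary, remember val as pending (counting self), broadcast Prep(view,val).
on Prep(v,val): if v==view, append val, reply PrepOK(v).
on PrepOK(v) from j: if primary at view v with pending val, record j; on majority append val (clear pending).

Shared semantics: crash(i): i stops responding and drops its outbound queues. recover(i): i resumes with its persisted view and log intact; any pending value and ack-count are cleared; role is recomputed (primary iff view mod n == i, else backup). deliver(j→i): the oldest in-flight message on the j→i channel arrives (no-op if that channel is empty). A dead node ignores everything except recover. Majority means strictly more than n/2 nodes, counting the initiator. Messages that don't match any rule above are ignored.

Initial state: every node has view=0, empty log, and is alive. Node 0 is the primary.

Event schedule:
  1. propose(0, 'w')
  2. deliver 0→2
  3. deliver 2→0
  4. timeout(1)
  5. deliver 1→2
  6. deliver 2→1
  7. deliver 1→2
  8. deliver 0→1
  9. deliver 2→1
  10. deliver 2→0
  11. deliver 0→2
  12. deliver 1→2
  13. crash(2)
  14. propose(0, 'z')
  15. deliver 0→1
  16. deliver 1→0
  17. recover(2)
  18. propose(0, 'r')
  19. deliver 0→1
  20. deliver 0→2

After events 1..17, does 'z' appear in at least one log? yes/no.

no

step 1 propose(0,'w'): —
step 2 deliver 0→2: 2={back,v=0,log=w}
step 3 deliver 2→0: 0={prim,v=0,log=w}
step 4 timeout(1): 1={prim,v=1,log=-}
step 5 deliver 1→2: 2={back,v=1,log=w}
step 6 deliver 2→1: —
step 7 deliver 1→2: —
step 8 deliver 0→1: —
step 9 deliver 2→1: —
step 10 deliver 2→0: —
step 11 deliver 0→2: —
step 12 deliver 1→2: —
step 13 crash(2): 2={✗back,v=1,log=w}
step 14 propose(0,'z'): —
step 15 deliver 0→1: —
step 16 deliver 1→0: 0={back,v=1,log=w}
step 17 recover(2): 2={back,v=1,log=w}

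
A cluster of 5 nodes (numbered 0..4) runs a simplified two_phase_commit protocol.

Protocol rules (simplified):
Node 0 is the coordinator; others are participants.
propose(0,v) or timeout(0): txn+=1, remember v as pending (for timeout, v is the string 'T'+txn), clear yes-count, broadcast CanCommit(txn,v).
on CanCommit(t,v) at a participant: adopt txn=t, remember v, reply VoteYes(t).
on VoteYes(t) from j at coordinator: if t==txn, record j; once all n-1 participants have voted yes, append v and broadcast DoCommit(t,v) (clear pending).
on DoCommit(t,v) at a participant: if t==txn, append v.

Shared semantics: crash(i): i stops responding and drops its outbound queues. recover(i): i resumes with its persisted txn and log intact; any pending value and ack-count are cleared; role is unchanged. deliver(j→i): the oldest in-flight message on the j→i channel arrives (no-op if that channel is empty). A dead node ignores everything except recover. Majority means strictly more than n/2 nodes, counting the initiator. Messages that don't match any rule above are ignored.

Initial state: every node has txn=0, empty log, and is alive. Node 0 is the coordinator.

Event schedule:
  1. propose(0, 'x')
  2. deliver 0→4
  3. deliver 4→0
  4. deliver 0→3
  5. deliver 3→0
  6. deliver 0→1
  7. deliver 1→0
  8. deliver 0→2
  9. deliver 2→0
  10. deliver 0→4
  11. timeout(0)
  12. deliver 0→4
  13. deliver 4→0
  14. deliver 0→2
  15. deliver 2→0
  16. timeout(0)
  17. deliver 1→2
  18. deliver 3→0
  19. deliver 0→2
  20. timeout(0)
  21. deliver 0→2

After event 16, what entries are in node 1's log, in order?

after 1 — propose(0,'x'): n0:coor/t1/[-]
after 2 — deliver 0→4: n4:part/t1/[-]
after 3 — deliver 4→0: ·
after 4 — deliver 0→3: n3:part/t1/[-]
after 5 — deliver 3→0: ·
after 6 — deliver 0→1: n1:part/t1/[-]
after 7 — deliver 1→0: ·
after 8 — deliver 0→2: n2:part/t1/[-]
after 9 — deliver 2→0: n0:coor/t1/[x]
after 10 — deliver 0→4: n4:part/t1/[x]
after 11 — timeout(0): n0:coor/t2/[x]
after 12 — deliver 0→4: n4:part/t2/[x]
after 13 — deliver 4→0: ·
after 14 — deliver 0→2: n2:part/t1/[x]
after 15 — deliver 2→0: ·
after 16 — timeout(0): n0:coor/t3/[x]

empty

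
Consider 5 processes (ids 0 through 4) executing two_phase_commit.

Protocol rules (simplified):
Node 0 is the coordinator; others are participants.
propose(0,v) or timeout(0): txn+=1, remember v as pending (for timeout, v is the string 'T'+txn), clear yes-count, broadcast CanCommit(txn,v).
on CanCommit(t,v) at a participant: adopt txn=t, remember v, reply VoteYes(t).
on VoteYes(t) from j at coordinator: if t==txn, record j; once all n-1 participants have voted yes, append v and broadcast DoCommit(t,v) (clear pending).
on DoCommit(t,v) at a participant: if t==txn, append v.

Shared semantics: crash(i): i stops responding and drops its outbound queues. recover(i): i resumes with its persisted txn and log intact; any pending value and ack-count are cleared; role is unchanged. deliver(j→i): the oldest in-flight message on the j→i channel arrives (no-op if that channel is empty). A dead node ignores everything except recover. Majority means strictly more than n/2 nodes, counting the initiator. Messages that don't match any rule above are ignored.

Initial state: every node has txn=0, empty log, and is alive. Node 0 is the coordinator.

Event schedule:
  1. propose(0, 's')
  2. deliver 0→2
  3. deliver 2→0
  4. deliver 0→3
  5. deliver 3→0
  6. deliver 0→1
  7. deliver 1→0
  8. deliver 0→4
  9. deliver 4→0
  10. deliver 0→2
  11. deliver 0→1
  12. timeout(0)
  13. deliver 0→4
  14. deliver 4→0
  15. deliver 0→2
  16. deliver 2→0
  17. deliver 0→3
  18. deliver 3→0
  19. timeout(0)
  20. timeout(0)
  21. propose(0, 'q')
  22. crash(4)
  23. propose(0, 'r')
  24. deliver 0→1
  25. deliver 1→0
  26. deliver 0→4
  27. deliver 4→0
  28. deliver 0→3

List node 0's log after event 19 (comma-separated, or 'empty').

s

after 1 — propose(0,'s'): n0:coor/t1/[-]
after 2 — deliver 0→2: n2:part/t1/[-]
after 3 — deliver 2→0: ·
after 4 — deliver 0→3: n3:part/t1/[-]
after 5 — deliver 3→0: ·
after 6 — deliver 0→1: n1:part/t1/[-]
after 7 — deliver 1→0: ·
after 8 — deliver 0→4: n4:part/t1/[-]
after 9 — deliver 4→0: n0:coor/t1/[s]
after 10 — deliver 0→2: n2:part/t1/[s]
after 11 — deliver 0→1: n1:part/t1/[s]
after 12 — timeout(0): n0:coor/t2/[s]
after 13 — deliver 0→4: n4:part/t1/[s]
after 14 — deliver 4→0: ·
after 15 — deliver 0→2: n2:part/t2/[s]
after 16 — deliver 2→0: ·
after 17 — deliver 0→3: n3:part/t1/[s]
after 18 — deliver 3→0: ·
after 19 — timeout(0): n0:coor/t3/[s]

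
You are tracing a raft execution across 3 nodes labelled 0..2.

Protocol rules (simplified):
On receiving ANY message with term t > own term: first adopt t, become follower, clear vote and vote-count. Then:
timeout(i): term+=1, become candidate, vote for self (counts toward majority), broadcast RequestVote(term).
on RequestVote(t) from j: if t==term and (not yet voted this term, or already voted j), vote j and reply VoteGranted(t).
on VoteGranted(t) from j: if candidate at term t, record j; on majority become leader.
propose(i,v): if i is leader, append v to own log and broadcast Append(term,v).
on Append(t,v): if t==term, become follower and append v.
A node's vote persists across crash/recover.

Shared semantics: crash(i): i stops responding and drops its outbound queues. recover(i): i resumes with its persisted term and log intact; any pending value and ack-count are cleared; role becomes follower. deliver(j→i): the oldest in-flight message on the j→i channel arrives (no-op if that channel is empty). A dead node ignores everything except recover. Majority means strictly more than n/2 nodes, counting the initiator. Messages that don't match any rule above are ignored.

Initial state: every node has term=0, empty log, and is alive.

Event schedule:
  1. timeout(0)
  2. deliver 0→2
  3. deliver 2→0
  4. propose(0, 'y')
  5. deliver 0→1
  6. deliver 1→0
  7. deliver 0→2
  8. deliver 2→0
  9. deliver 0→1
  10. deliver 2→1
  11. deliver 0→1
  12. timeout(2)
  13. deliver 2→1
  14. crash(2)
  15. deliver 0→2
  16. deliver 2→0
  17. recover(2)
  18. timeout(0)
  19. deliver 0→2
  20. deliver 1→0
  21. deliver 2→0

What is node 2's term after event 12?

after 1 — timeout(0): n0:cand/t1/[-]
after 2 — deliver 0→2: n2:foll/t1/[-]
after 3 — deliver 2→0: n0:lead/t1/[-]
after 4 — propose(0,'y'): n0:lead/t1/[y]
after 5 — deliver 0→1: n1:foll/t1/[-]
after 6 — deliver 1→0: ·
after 7 — deliver 0→2: n2:foll/t1/[y]
after 8 — deliver 2→0: ·
after 9 — deliver 0→1: n1:foll/t1/[y]
after 10 — deliver 2→1: ·
after 11 — deliver 0→1: ·
after 12 — timeout(2): n2:cand/t2/[y]

2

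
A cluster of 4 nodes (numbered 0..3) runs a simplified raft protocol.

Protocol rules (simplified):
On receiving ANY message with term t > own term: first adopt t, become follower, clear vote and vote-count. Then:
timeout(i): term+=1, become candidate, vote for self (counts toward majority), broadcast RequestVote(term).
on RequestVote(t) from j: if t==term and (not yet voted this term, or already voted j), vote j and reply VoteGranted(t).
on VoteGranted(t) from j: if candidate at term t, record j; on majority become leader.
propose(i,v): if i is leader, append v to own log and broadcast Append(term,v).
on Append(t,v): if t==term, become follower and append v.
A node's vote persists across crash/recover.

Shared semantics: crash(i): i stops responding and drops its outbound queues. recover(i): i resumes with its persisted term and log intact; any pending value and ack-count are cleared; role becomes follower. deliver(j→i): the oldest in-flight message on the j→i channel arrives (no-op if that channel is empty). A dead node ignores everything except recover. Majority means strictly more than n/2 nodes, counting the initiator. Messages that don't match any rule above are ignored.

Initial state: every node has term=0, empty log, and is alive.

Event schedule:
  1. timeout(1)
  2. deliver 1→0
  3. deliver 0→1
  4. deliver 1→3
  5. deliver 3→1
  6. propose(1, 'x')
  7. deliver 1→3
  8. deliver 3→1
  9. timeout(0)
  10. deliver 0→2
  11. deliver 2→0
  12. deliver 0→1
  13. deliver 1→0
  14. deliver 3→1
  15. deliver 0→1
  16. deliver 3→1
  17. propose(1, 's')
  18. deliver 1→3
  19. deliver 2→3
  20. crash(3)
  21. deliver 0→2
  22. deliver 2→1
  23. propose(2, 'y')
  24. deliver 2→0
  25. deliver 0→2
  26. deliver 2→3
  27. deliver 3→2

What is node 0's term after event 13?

2

e1 timeout(1): 1[cand,t=1,-]
e2 deliver 1→0: 0[foll,t=1,-]
e3 deliver 0→1: ·
e4 deliver 1→3: 3[foll,t=1,-]
e5 deliver 3→1: 1[lead,t=1,-]
e6 propose(1,'x'): 1[lead,t=1,x]
e7 deliver 1→3: 3[foll,t=1,x]
e8 deliver 3→1: ·
e9 timeout(0): 0[cand,t=2,-]
e10 deliver 0→2: 2[foll,t=2,-]
e11 deliver 2→0: ·
e12 deliver 0→1: 1[foll,t=2,x]
e13 deliver 1→0: ·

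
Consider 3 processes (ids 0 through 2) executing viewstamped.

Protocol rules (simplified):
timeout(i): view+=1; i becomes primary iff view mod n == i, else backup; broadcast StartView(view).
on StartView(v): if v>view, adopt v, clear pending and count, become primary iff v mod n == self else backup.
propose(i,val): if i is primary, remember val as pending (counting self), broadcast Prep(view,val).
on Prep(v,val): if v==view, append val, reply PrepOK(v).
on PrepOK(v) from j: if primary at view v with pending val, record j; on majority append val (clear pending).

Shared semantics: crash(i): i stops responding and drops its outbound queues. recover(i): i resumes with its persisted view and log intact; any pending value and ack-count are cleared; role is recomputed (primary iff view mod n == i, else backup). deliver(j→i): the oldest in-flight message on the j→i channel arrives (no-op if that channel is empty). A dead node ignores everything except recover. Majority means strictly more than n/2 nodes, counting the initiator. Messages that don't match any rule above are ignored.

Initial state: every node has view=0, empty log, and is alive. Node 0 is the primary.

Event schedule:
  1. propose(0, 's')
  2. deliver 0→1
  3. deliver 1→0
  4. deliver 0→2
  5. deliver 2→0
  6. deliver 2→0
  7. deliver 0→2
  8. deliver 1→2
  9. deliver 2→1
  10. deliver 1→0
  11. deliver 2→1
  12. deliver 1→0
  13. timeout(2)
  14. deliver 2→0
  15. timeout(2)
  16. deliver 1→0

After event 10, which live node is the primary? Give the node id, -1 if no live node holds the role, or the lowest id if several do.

0

after 1 — propose(0,'s'): ·
after 2 — deliver 0→1: n1:back/v0/[s]
after 3 — deliver 1→0: n0:prim/v0/[s]
after 4 — deliver 0→2: n2:back/v0/[s]
after 5 — deliver 2→0: ·
after 6 — deliver 2→0: ·
after 7 — deliver 0→2: ·
after 8 — deliver 1→2: ·
after 9 — deliver 2→1: ·
after 10 — deliver 1→0: ·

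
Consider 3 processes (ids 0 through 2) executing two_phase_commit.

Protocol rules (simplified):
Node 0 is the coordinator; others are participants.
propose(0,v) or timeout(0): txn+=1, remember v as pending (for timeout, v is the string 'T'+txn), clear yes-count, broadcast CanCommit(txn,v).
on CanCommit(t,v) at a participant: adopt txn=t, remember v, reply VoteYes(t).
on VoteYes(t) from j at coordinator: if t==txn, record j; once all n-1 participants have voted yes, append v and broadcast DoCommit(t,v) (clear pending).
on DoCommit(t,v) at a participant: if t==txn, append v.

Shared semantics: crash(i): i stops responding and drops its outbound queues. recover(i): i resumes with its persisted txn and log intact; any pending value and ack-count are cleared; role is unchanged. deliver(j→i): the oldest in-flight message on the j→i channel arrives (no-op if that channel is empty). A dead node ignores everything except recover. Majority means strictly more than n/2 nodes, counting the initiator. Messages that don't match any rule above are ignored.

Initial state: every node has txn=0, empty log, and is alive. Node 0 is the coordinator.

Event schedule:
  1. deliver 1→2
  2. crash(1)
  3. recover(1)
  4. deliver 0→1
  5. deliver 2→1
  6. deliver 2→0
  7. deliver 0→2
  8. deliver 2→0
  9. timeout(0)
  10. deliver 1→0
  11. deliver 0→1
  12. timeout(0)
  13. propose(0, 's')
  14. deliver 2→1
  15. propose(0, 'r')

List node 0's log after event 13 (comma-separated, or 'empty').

empty

step 1 deliver 1→2: —
step 2 crash(1): 1={✗part,t=0,log=-}
step 3 recover(1): 1={part,t=0,log=-}
step 4 deliver 0→1: —
step 5 deliver 2→1: —
step 6 deliver 2→0: —
step 7 deliver 0→2: —
step 8 deliver 2→0: —
step 9 timeout(0): 0={coor,t=1,log=-}
step 10 deliver 1→0: —
step 11 deliver 0→1: 1={part,t=1,log=-}
step 12 timeout(0): 0={coor,t=2,log=-}
step 13 propose(0,'s'): 0={coor,t=3,log=-}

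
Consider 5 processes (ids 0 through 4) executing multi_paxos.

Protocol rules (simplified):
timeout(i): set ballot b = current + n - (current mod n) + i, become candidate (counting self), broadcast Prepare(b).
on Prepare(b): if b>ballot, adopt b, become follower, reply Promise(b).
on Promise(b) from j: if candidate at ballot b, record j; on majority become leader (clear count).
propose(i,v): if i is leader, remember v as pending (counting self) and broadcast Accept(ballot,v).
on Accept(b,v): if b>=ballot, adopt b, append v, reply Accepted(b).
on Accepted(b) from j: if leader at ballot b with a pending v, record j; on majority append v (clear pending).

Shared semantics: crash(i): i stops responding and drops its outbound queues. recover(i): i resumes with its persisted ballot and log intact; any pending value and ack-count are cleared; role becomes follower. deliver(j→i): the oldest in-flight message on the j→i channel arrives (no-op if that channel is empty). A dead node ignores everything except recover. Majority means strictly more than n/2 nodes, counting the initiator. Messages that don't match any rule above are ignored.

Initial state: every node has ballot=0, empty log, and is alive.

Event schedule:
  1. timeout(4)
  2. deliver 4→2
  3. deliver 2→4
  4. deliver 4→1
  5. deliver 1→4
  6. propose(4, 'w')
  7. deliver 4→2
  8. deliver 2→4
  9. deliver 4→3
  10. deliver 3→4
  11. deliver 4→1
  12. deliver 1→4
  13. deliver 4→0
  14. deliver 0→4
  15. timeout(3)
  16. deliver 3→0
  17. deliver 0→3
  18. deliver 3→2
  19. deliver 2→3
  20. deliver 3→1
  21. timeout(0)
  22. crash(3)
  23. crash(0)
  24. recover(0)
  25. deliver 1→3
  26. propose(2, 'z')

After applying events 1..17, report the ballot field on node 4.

[1] timeout(4) → N4(cand b9 [-])
[2] deliver 4→2 → N2(foll b9 [-])
[3] deliver 2→4 → ∅
[4] deliver 4→1 → N1(foll b9 [-])
[5] deliver 1→4 → N4(lead b9 [-])
[6] propose(4,'w') → ∅
[7] deliver 4→2 → N2(foll b9 [w])
[8] deliver 2→4 → ∅
[9] deliver 4→3 → N3(foll b9 [-])
[10] deliver 3→4 → ∅
[11] deliver 4→1 → N1(foll b9 [w])
[12] deliver 1→4 → N4(lead b9 [w])
[13] deliver 4→0 → N0(foll b9 [-])
[14] deliver 0→4 → ∅
[15] timeout(3) → N3(cand b13 [-])
[16] deliver 3→0 → N0(foll b13 [-])
[17] deliver 0→3 → ∅

9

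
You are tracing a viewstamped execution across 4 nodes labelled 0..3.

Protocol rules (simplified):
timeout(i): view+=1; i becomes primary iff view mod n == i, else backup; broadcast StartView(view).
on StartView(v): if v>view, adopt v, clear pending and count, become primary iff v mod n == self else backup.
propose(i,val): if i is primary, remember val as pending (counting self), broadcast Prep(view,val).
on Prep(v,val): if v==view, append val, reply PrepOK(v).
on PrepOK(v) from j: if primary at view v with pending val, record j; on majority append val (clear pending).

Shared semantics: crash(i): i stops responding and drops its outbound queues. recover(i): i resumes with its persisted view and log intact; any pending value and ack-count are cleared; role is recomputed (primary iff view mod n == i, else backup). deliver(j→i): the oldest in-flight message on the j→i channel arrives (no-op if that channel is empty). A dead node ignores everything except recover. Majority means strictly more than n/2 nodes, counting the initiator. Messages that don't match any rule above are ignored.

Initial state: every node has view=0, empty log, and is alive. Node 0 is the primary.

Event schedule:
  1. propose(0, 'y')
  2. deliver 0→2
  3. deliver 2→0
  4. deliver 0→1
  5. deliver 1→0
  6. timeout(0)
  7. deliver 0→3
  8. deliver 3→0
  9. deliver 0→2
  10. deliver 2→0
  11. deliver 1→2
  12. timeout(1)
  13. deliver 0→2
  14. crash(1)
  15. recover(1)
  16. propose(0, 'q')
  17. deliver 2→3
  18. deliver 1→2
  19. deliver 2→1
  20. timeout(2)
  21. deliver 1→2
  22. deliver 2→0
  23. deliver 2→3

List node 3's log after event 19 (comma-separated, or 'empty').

y

e1 propose(0,'y'): ·
e2 deliver 0→2: 2[back,v=0,y]
e3 deliver 2→0: ·
e4 deliver 0→1: 1[back,v=0,y]
e5 deliver 1→0: 0[prim,v=0,y]
e6 timeout(0): 0[back,v=1,y]
e7 deliver 0→3: 3[back,v=0,y]
e8 deliver 3→0: ·
e9 deliver 0→2: 2[back,v=1,y]
e10 deliver 2→0: ·
e11 deliver 1→2: ·
e12 timeout(1): 1[prim,v=1,y]
e13 deliver 0→2: ·
e14 crash(1): 1[✗prim,v=1,y]
e15 recover(1): 1[prim,v=1,y]
e16 propose(0,'q'): ·
e17 deliver 2→3: ·
e18 deliver 1→2: ·
e19 deliver 2→1: ·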